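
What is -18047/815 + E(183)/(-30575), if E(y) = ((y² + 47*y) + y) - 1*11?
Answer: -117246111/4983725 ≈ -23.526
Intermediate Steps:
E(y) = -11 + y² + 48*y (E(y) = (y² + 48*y) - 11 = -11 + y² + 48*y)
-18047/815 + E(183)/(-30575) = -18047/815 + (-11 + 183² + 48*183)/(-30575) = -18047*1/815 + (-11 + 33489 + 8784)*(-1/30575) = -18047/815 + 42262*(-1/30575) = -18047/815 - 42262/30575 = -117246111/4983725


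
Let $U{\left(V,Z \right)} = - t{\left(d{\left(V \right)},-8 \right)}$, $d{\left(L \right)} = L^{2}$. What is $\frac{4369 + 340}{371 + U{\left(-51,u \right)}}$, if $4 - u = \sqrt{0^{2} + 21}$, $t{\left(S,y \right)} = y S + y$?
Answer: $\frac{4709}{21187} \approx 0.22226$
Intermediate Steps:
$t{\left(S,y \right)} = y + S y$ ($t{\left(S,y \right)} = S y + y = y + S y$)
$u = 4 - \sqrt{21}$ ($u = 4 - \sqrt{0^{2} + 21} = 4 - \sqrt{0 + 21} = 4 - \sqrt{21} \approx -0.58258$)
$U{\left(V,Z \right)} = 8 + 8 V^{2}$ ($U{\left(V,Z \right)} = - \left(-8\right) \left(1 + V^{2}\right) = - (-8 - 8 V^{2}) = 8 + 8 V^{2}$)
$\frac{4369 + 340}{371 + U{\left(-51,u \right)}} = \frac{4369 + 340}{371 + \left(8 + 8 \left(-51\right)^{2}\right)} = \frac{4709}{371 + \left(8 + 8 \cdot 2601\right)} = \frac{4709}{371 + \left(8 + 20808\right)} = \frac{4709}{371 + 20816} = \frac{4709}{21187}$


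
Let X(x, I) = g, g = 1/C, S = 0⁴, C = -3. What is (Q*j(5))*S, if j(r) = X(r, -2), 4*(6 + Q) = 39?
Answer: 0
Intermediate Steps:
Q = 15/4 (Q = -6 + (¼)*39 = -6 + 39/4 = 15/4 ≈ 3.7500)
S = 0
g = -⅓ (g = 1/(-3) = -⅓ ≈ -0.33333)
X(x, I) = -⅓
j(r) = -⅓
(Q*j(5))*S = ((15/4)*(-⅓))*0 = -5/4*0 = 0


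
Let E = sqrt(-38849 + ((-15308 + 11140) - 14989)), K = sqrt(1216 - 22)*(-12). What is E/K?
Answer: -I*sqrt(17314791)/7164 ≈ -0.58084*I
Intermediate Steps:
K = -12*sqrt(1194) (K = sqrt(1194)*(-12) = -12*sqrt(1194) ≈ -414.65)
E = I*sqrt(58006) (E = sqrt(-38849 + (-4168 - 14989)) = sqrt(-38849 - 19157) = sqrt(-58006) = I*sqrt(58006) ≈ 240.84*I)
E/K = (I*sqrt(58006))/((-12*sqrt(1194))) = (I*sqrt(58006))*(-sqrt(1194)/14328) = -I*sqrt(17314791)/7164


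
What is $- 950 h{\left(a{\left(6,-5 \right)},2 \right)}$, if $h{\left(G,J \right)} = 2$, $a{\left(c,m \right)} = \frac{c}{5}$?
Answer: $-1900$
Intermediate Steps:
$a{\left(c,m \right)} = \frac{c}{5}$ ($a{\left(c,m \right)} = c \frac{1}{5} = \frac{c}{5}$)
$- 950 h{\left(a{\left(6,-5 \right)},2 \right)} = \left(-950\right) 2 = -1900$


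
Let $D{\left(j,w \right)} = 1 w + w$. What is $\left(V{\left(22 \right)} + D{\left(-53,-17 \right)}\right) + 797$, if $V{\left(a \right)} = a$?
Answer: $785$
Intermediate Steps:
$D{\left(j,w \right)} = 2 w$ ($D{\left(j,w \right)} = w + w = 2 w$)
$\left(V{\left(22 \right)} + D{\left(-53,-17 \right)}\right) + 797 = \left(22 + 2 \left(-17\right)\right) + 797 = \left(22 - 34\right) + 797 = -12 + 797 = 785$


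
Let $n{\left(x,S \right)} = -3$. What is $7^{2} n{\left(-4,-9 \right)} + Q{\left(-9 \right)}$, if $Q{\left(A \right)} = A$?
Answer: $-156$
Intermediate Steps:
$7^{2} n{\left(-4,-9 \right)} + Q{\left(-9 \right)} = 7^{2} \left(-3\right) - 9 = 49 \left(-3\right) - 9 = -147 - 9 = -156$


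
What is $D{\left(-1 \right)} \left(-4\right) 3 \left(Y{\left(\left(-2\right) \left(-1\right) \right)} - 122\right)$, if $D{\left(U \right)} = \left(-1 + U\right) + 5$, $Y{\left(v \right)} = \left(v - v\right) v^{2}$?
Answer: $4392$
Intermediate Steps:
$Y{\left(v \right)} = 0$ ($Y{\left(v \right)} = 0 v^{2} = 0$)
$D{\left(U \right)} = 4 + U$
$D{\left(-1 \right)} \left(-4\right) 3 \left(Y{\left(\left(-2\right) \left(-1\right) \right)} - 122\right) = \left(4 - 1\right) \left(-4\right) 3 \left(0 - 122\right) = 3 \left(-4\right) 3 \left(-122\right) = \left(-12\right) 3 \left(-122\right) = \left(-36\right) \left(-122\right) = 4392$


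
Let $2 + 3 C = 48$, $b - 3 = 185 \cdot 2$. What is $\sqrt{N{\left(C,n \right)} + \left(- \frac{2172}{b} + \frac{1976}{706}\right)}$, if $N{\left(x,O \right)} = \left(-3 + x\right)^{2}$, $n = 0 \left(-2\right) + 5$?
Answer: $\frac{\sqrt{23262111410977}}{395007} \approx 12.21$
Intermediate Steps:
$b = 373$ ($b = 3 + 185 \cdot 2 = 3 + 370 = 373$)
$C = \frac{46}{3}$ ($C = - \frac{2}{3} + \frac{1}{3} \cdot 48 = - \frac{2}{3} + 16 = \frac{46}{3} \approx 15.333$)
$n = 5$ ($n = 0 + 5 = 5$)
$\sqrt{N{\left(C,n \right)} + \left(- \frac{2172}{b} + \frac{1976}{706}\right)} = \sqrt{\left(-3 + \frac{46}{3}\right)^{2} + \left(- \frac{2172}{373} + \frac{1976}{706}\right)} = \sqrt{\left(\frac{37}{3}\right)^{2} + \left(\left(-2172\right) \frac{1}{373} + 1976 \cdot \frac{1}{706}\right)} = \sqrt{\frac{1369}{9} + \left(- \frac{2172}{373} + \frac{988}{353}\right)} = \sqrt{\frac{1369}{9} - \frac{398192}{131669}} = \sqrt{\frac{176671133}{1185021}} = \frac{\sqrt{23262111410977}}{395007}$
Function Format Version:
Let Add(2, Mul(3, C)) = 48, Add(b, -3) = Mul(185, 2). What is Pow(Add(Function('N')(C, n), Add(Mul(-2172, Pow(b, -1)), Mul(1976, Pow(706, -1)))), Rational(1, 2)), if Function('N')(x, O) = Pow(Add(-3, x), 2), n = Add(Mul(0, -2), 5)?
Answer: Mul(Rational(1, 395007), Pow(23262111410977, Rational(1, 2))) ≈ 12.210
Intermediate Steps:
b = 373 (b = Add(3, Mul(185, 2)) = Add(3, 370) = 373)
C = Rational(46, 3) (C = Add(Rational(-2, 3), Mul(Rational(1, 3), 48)) = Add(Rational(-2, 3), 16) = Rational(46, 3) ≈ 15.333)
n = 5 (n = Add(0, 5) = 5)
Pow(Add(Function('N')(C, n), Add(Mul(-2172, Pow(b, -1)), Mul(1976, Pow(706, -1)))), Rational(1, 2)) = Pow(Add(Pow(Add(-3, Rational(46, 3)), 2), Add(Mul(-2172, Pow(373, -1)), Mul(1976, Pow(706, -1)))), Rational(1, 2)) = Pow(Add(Pow(Rational(37, 3), 2), Add(Mul(-2172, Rational(1, 373)), Mul(1976, Rational(1, 706)))), Rational(1, 2)) = Pow(Add(Rational(1369, 9), Add(Rational(-2172, 373), Rational(988, 353))), Rational(1, 2)) = Pow(Add(Rational(1369, 9), Rational(-398192, 131669)), Rational(1, 2)) = Pow(Rational(176671133, 1185021), Rational(1, 2)) = Mul(Rational(1, 395007), Pow(23262111410977, Rational(1, 2)))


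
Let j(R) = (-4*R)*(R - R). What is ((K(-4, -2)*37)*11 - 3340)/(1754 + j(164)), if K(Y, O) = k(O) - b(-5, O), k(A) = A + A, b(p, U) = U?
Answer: -2077/877 ≈ -2.3683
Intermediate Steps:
k(A) = 2*A
j(R) = 0 (j(R) = -4*R*0 = 0)
K(Y, O) = O (K(Y, O) = 2*O - O = O)
((K(-4, -2)*37)*11 - 3340)/(1754 + j(164)) = (-2*37*11 - 3340)/(1754 + 0) = (-74*11 - 3340)/1754 = (-814 - 3340)*(1/1754) = -4154*1/1754 = -2077/877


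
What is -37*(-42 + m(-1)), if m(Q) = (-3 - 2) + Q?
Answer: 1776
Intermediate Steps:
m(Q) = -5 + Q
-37*(-42 + m(-1)) = -37*(-42 + (-5 - 1)) = -37*(-42 - 6) = -37*(-48) = 1776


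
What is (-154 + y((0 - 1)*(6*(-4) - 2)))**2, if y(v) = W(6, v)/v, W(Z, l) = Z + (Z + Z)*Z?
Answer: 22801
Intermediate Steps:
W(Z, l) = Z + 2*Z**2 (W(Z, l) = Z + (2*Z)*Z = Z + 2*Z**2)
y(v) = 78/v (y(v) = (6*(1 + 2*6))/v = (6*(1 + 12))/v = (6*13)/v = 78/v)
(-154 + y((0 - 1)*(6*(-4) - 2)))**2 = (-154 + 78/(((0 - 1)*(6*(-4) - 2))))**2 = (-154 + 78/((-(-24 - 2))))**2 = (-154 + 78/((-1*(-26))))**2 = (-154 + 78/26)**2 = (-154 + 78*(1/26))**2 = (-154 + 3)**2 = (-151)**2 = 22801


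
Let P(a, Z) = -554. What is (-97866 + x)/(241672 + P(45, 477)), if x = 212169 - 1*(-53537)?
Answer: 83920/120559 ≈ 0.69609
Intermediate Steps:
x = 265706 (x = 212169 + 53537 = 265706)
(-97866 + x)/(241672 + P(45, 477)) = (-97866 + 265706)/(241672 - 554) = 167840/241118 = 167840*(1/241118) = 83920/120559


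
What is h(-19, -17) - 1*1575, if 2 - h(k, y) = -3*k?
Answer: -1630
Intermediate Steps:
h(k, y) = 2 + 3*k (h(k, y) = 2 - (-3)*k = 2 + 3*k)
h(-19, -17) - 1*1575 = (2 + 3*(-19)) - 1*1575 = (2 - 57) - 1575 = -55 - 1575 = -1630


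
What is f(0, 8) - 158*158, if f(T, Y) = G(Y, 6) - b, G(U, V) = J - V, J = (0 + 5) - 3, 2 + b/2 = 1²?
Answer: -24966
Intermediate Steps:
b = -2 (b = -4 + 2*1² = -4 + 2*1 = -4 + 2 = -2)
J = 2 (J = 5 - 3 = 2)
G(U, V) = 2 - V
f(T, Y) = -2 (f(T, Y) = (2 - 1*6) - 1*(-2) = (2 - 6) + 2 = -4 + 2 = -2)
f(0, 8) - 158*158 = -2 - 158*158 = -2 - 24964 = -24966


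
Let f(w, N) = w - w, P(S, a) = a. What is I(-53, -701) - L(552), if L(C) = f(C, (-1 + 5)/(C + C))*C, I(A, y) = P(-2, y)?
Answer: -701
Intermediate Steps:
f(w, N) = 0
I(A, y) = y
L(C) = 0 (L(C) = 0*C = 0)
I(-53, -701) - L(552) = -701 - 1*0 = -701 + 0 = -701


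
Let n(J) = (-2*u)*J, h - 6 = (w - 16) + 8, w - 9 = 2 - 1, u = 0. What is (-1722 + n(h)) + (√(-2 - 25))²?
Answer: -1749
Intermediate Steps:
w = 10 (w = 9 + (2 - 1) = 9 + 1 = 10)
h = 8 (h = 6 + ((10 - 16) + 8) = 6 + (-6 + 8) = 6 + 2 = 8)
n(J) = 0 (n(J) = (-2*0)*J = 0*J = 0)
(-1722 + n(h)) + (√(-2 - 25))² = (-1722 + 0) + (√(-2 - 25))² = -1722 + (√(-27))² = -1722 + (3*I*√3)² = -1722 - 27 = -1749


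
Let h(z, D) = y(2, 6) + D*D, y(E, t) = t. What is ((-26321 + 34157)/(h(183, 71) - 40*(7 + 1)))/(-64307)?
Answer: -7836/303979189 ≈ -2.5778e-5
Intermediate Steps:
h(z, D) = 6 + D**2 (h(z, D) = 6 + D*D = 6 + D**2)
((-26321 + 34157)/(h(183, 71) - 40*(7 + 1)))/(-64307) = ((-26321 + 34157)/((6 + 71**2) - 40*(7 + 1)))/(-64307) = (7836/((6 + 5041) - 40*8))*(-1/64307) = (7836/(5047 - 320))*(-1/64307) = (7836/4727)*(-1/64307) = -7836/303979189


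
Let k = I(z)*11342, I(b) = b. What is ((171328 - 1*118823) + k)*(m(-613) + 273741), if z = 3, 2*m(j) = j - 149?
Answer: 23654114160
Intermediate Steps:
m(j) = -149/2 + j/2 (m(j) = (j - 149)/2 = (-149 + j)/2 = -149/2 + j/2)
k = 34026 (k = 3*11342 = 34026)
((171328 - 1*118823) + k)*(m(-613) + 273741) = ((171328 - 1*118823) + 34026)*((-149/2 + (1/2)*(-613)) + 273741) = ((171328 - 118823) + 34026)*((-149/2 - 613/2) + 273741) = (52505 + 34026)*(-381 + 273741) = 86531*273360 = 23654114160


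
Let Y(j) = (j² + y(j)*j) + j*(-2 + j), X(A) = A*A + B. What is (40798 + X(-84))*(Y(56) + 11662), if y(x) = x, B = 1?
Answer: 1002945090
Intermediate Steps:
X(A) = 1 + A² (X(A) = A*A + 1 = A² + 1 = 1 + A²)
Y(j) = 2*j² + j*(-2 + j) (Y(j) = (j² + j*j) + j*(-2 + j) = (j² + j²) + j*(-2 + j) = 2*j² + j*(-2 + j))
(40798 + X(-84))*(Y(56) + 11662) = (40798 + (1 + (-84)²))*(56*(-2 + 3*56) + 11662) = (40798 + (1 + 7056))*(56*(-2 + 168) + 11662) = (40798 + 7057)*(56*166 + 11662) = 47855*(9296 + 11662) = 47855*20958 = 1002945090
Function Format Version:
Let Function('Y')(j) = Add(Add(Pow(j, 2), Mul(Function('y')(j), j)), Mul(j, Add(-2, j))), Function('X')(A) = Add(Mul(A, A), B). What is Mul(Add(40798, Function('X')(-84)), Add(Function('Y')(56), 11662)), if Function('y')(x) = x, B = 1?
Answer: 1002945090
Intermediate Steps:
Function('X')(A) = Add(1, Pow(A, 2)) (Function('X')(A) = Add(Mul(A, A), 1) = Add(Pow(A, 2), 1) = Add(1, Pow(A, 2)))
Function('Y')(j) = Add(Mul(2, Pow(j, 2)), Mul(j, Add(-2, j))) (Function('Y')(j) = Add(Add(Pow(j, 2), Mul(j, j)), Mul(j, Add(-2, j))) = Add(Add(Pow(j, 2), Pow(j, 2)), Mul(j, Add(-2, j))) = Add(Mul(2, Pow(j, 2)), Mul(j, Add(-2, j))))
Mul(Add(40798, Function('X')(-84)), Add(Function('Y')(56), 11662)) = Mul(Add(40798, Add(1, Pow(-84, 2))), Add(Mul(56, Add(-2, Mul(3, 56))), 11662)) = Mul(Add(40798, Add(1, 7056)), Add(Mul(56, Add(-2, 168)), 11662)) = Mul(Add(40798, 7057), Add(Mul(56, 166), 11662)) = Mul(47855, Add(9296, 11662)) = Mul(47855, 20958) = 1002945090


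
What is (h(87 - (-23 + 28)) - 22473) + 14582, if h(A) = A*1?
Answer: -7809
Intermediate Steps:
h(A) = A
(h(87 - (-23 + 28)) - 22473) + 14582 = ((87 - (-23 + 28)) - 22473) + 14582 = ((87 - 1*5) - 22473) + 14582 = ((87 - 5) - 22473) + 14582 = (82 - 22473) + 14582 = -22391 + 14582 = -7809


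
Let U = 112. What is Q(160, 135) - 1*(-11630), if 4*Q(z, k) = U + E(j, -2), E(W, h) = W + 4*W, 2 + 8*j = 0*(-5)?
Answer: 186523/16 ≈ 11658.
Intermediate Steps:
j = -1/4 (j = -1/4 + (0*(-5))/8 = -1/4 + (1/8)*0 = -1/4 + 0 = -1/4 ≈ -0.25000)
E(W, h) = 5*W
Q(z, k) = 443/16 (Q(z, k) = (112 + 5*(-1/4))/4 = (112 - 5/4)/4 = (1/4)*(443/4) = 443/16)
Q(160, 135) - 1*(-11630) = 443/16 - 1*(-11630) = 443/16 + 11630 = 186523/16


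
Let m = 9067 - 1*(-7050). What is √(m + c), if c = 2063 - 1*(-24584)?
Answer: 2*√10691 ≈ 206.79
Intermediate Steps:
c = 26647 (c = 2063 + 24584 = 26647)
m = 16117 (m = 9067 + 7050 = 16117)
√(m + c) = √(16117 + 26647) = √42764 = 2*√10691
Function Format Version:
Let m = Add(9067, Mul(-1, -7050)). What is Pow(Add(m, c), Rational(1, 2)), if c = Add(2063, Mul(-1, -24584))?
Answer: Mul(2, Pow(10691, Rational(1, 2))) ≈ 206.79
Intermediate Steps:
c = 26647 (c = Add(2063, 24584) = 26647)
m = 16117 (m = Add(9067, 7050) = 16117)
Pow(Add(m, c), Rational(1, 2)) = Pow(Add(16117, 26647), Rational(1, 2)) = Pow(42764, Rational(1, 2)) = Mul(2, Pow(10691, Rational(1, 2)))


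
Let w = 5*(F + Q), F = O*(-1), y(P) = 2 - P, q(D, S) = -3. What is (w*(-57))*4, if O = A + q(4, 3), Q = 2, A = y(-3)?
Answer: 0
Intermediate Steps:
A = 5 (A = 2 - 1*(-3) = 2 + 3 = 5)
O = 2 (O = 5 - 3 = 2)
F = -2 (F = 2*(-1) = -2)
w = 0 (w = 5*(-2 + 2) = 5*0 = 0)
(w*(-57))*4 = (0*(-57))*4 = 0*4 = 0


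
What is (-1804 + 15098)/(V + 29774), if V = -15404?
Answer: 6647/7185 ≈ 0.92512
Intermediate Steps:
(-1804 + 15098)/(V + 29774) = (-1804 + 15098)/(-15404 + 29774) = 13294/14370 = 13294*(1/14370) = 6647/7185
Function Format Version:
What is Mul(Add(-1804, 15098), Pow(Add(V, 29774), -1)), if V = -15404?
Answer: Rational(6647, 7185) ≈ 0.92512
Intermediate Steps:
Mul(Add(-1804, 15098), Pow(Add(V, 29774), -1)) = Mul(Add(-1804, 15098), Pow(Add(-15404, 29774), -1)) = Mul(13294, Pow(14370, -1)) = Mul(13294, Rational(1, 14370)) = Rational(6647, 7185)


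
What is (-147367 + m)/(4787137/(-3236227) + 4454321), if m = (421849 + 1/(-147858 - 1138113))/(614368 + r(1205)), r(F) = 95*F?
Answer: -446995010755601825558071/13510938148472261512680690 ≈ -0.033084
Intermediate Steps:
m = 542485580378/937270961553 (m = (421849 + 1/(-147858 - 1138113))/(614368 + 95*1205) = (421849 + 1/(-1285971))/(614368 + 114475) = (421849 - 1/1285971)/728843 = (542485580378/1285971)*(1/728843) = 542485580378/937270961553 ≈ 0.57879)
(-147367 + m)/(4787137/(-3236227) + 4454321) = (-147367 + 542485580378/937270961553)/(4787137/(-3236227) + 4454321) = -138122267305600573/(937270961553*(4787137*(-1/3236227) + 4454321)) = -138122267305600573/(937270961553*(-4787137/3236227 + 4454321)) = -138122267305600573/(937270961553*14415189099730/3236227) = -138122267305600573/937270961553*3236227/14415189099730 = -446995010755601825558071/13510938148472261512680690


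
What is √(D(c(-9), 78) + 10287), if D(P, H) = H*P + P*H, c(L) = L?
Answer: 3*√987 ≈ 94.250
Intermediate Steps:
D(P, H) = 2*H*P (D(P, H) = H*P + H*P = 2*H*P)
√(D(c(-9), 78) + 10287) = √(2*78*(-9) + 10287) = √(-1404 + 10287) = √8883 = 3*√987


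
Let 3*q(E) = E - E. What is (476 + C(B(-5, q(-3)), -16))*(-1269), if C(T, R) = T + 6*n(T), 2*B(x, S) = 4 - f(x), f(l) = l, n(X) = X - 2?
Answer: -1257579/2 ≈ -6.2879e+5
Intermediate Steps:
q(E) = 0 (q(E) = (E - E)/3 = (1/3)*0 = 0)
n(X) = -2 + X
B(x, S) = 2 - x/2 (B(x, S) = (4 - x)/2 = 2 - x/2)
C(T, R) = -12 + 7*T (C(T, R) = T + 6*(-2 + T) = T + (-12 + 6*T) = -12 + 7*T)
(476 + C(B(-5, q(-3)), -16))*(-1269) = (476 + (-12 + 7*(2 - 1/2*(-5))))*(-1269) = (476 + (-12 + 7*(2 + 5/2)))*(-1269) = (476 + (-12 + 7*(9/2)))*(-1269) = (476 + (-12 + 63/2))*(-1269) = (476 + 39/2)*(-1269) = (991/2)*(-1269) = -1257579/2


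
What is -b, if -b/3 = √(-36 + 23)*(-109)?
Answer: -327*I*√13 ≈ -1179.0*I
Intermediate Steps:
b = 327*I*√13 (b = -3*√(-36 + 23)*(-109) = -3*√(-13)*(-109) = -3*I*√13*(-109) = -(-327)*I*√13 = 327*I*√13 ≈ 1179.0*I)
-b = -327*I*√13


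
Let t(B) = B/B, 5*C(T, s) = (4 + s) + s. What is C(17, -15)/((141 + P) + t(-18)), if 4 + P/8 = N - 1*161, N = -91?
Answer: 13/4765 ≈ 0.0027282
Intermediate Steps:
C(T, s) = ⅘ + 2*s/5 (C(T, s) = ((4 + s) + s)/5 = (4 + 2*s)/5 = ⅘ + 2*s/5)
P = -2048 (P = -32 + 8*(-91 - 1*161) = -32 + 8*(-91 - 161) = -32 + 8*(-252) = -32 - 2016 = -2048)
t(B) = 1
C(17, -15)/((141 + P) + t(-18)) = (⅘ + (⅖)*(-15))/((141 - 2048) + 1) = (⅘ - 6)/(-1907 + 1) = -26/5/(-1906) = -26/5*(-1/1906) = 13/4765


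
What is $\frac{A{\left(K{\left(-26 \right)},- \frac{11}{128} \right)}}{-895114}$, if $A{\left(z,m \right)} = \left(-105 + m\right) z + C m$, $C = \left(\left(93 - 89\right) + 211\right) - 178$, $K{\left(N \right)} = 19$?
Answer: $\frac{31997}{14321824} \approx 0.0022341$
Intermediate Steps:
$C = 37$ ($C = \left(\left(93 - 89\right) + 211\right) - 178 = \left(4 + 211\right) - 178 = 215 - 178 = 37$)
$A{\left(z,m \right)} = 37 m + z \left(-105 + m\right)$ ($A{\left(z,m \right)} = \left(-105 + m\right) z + 37 m = z \left(-105 + m\right) + 37 m = 37 m + z \left(-105 + m\right)$)
$\frac{A{\left(K{\left(-26 \right)},- \frac{11}{128} \right)}}{-895114} = \frac{\left(-105\right) 19 + 37 \left(- \frac{11}{128}\right) + - \frac{11}{128} \cdot 19}{-895114} = \left(-1995 + 37 \left(\left(-11\right) \frac{1}{128}\right) + \left(-11\right) \frac{1}{128} \cdot 19\right) \left(- \frac{1}{895114}\right) = \left(-1995 + 37 \left(- \frac{11}{128}\right) - \frac{209}{128}\right) \left(- \frac{1}{895114}\right) = \left(-1995 - \frac{407}{128} - \frac{209}{128}\right) \left(- \frac{1}{895114}\right) = \left(- \frac{31997}{16}\right) \left(- \frac{1}{895114}\right) = \frac{31997}{14321824}$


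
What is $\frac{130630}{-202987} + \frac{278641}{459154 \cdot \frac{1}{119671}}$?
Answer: $\frac{6768591696033537}{93202292998} \approx 72623.0$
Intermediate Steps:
$\frac{130630}{-202987} + \frac{278641}{459154 \cdot \frac{1}{119671}} = 130630 \left(- \frac{1}{202987}\right) + \frac{278641}{459154 \cdot \frac{1}{119671}} = - \frac{130630}{202987} + \frac{278641}{\frac{459154}{119671}} = - \frac{130630}{202987} + 278641 \cdot \frac{119671}{459154} = - \frac{130630}{202987} + \frac{33345247111}{459154} = \frac{6768591696033537}{93202292998}$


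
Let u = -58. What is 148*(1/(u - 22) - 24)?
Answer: -71077/20 ≈ -3553.9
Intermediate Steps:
148*(1/(u - 22) - 24) = 148*(1/(-58 - 22) - 24) = 148*(1/(-80) - 24) = 148*(-1/80 - 24) = 148*(-1921/80) = -71077/20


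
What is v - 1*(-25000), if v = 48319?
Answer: 73319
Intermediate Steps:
v - 1*(-25000) = 48319 - 1*(-25000) = 48319 + 25000 = 73319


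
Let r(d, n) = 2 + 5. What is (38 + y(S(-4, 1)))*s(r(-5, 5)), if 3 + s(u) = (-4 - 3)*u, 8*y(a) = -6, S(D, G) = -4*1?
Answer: -1937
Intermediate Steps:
S(D, G) = -4
r(d, n) = 7
y(a) = -¾ (y(a) = (⅛)*(-6) = -¾)
s(u) = -3 - 7*u (s(u) = -3 + (-4 - 3)*u = -3 - 7*u)
(38 + y(S(-4, 1)))*s(r(-5, 5)) = (38 - ¾)*(-3 - 7*7) = 149*(-3 - 49)/4 = (149/4)*(-52) = -1937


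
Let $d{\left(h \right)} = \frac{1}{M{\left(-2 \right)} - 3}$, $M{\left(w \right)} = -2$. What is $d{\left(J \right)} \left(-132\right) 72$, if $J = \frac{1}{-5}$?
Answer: $\frac{9504}{5} \approx 1900.8$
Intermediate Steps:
$J = - \frac{1}{5} \approx -0.2$
$d{\left(h \right)} = - \frac{1}{5}$ ($d{\left(h \right)} = \frac{1}{-2 - 3} = \frac{1}{-5} = - \frac{1}{5}$)
$d{\left(J \right)} \left(-132\right) 72 = \left(- \frac{1}{5}\right) \left(-132\right) 72 = \frac{132}{5} \cdot 72 = \frac{9504}{5}$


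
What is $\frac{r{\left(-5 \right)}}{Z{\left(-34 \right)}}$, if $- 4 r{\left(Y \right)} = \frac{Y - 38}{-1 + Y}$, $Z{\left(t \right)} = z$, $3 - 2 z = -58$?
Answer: $- \frac{43}{732} \approx -0.058743$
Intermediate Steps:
$z = \frac{61}{2}$ ($z = \frac{3}{2} - -29 = \frac{3}{2} + 29 = \frac{61}{2} \approx 30.5$)
$Z{\left(t \right)} = \frac{61}{2}$
$r{\left(Y \right)} = - \frac{-38 + Y}{4 \left(-1 + Y\right)}$ ($r{\left(Y \right)} = - \frac{\left(Y - 38\right) \frac{1}{-1 + Y}}{4} = - \frac{\left(-38 + Y\right) \frac{1}{-1 + Y}}{4} = - \frac{\frac{1}{-1 + Y} \left(-38 + Y\right)}{4} = - \frac{-38 + Y}{4 \left(-1 + Y\right)}$)
$\frac{r{\left(-5 \right)}}{Z{\left(-34 \right)}} = \frac{\frac{1}{4} \frac{1}{-1 - 5} \left(38 - -5\right)}{\frac{61}{2}} = \frac{38 + 5}{4 \left(-6\right)} \frac{2}{61} = \frac{1}{4} \left(- \frac{1}{6}\right) 43 \cdot \frac{2}{61} = \left(- \frac{43}{24}\right) \frac{2}{61} = - \frac{43}{732}$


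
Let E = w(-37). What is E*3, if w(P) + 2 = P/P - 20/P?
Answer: -51/37 ≈ -1.3784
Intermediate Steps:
w(P) = -1 - 20/P (w(P) = -2 + (P/P - 20/P) = -2 + (1 - 20/P) = -1 - 20/P)
E = -17/37 (E = (-20 - 1*(-37))/(-37) = -(-20 + 37)/37 = -1/37*17 = -17/37 ≈ -0.45946)
E*3 = -17/37*3 = -51/37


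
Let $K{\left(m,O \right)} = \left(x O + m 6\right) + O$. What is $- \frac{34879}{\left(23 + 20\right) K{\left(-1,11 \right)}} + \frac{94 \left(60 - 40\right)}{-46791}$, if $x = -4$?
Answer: $\frac{41765911}{2012013} \approx 20.758$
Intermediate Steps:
$K{\left(m,O \right)} = - 3 O + 6 m$ ($K{\left(m,O \right)} = \left(- 4 O + m 6\right) + O = \left(- 4 O + 6 m\right) + O = - 3 O + 6 m$)
$- \frac{34879}{\left(23 + 20\right) K{\left(-1,11 \right)}} + \frac{94 \left(60 - 40\right)}{-46791} = - \frac{34879}{\left(23 + 20\right) \left(\left(-3\right) 11 + 6 \left(-1\right)\right)} + \frac{94 \left(60 - 40\right)}{-46791} = - \frac{34879}{43 \left(-33 - 6\right)} + 94 \cdot 20 \left(- \frac{1}{46791}\right) = - \frac{34879}{43 \left(-39\right)} + 1880 \left(- \frac{1}{46791}\right) = - \frac{34879}{-1677} - \frac{1880}{46791} = \left(-34879\right) \left(- \frac{1}{1677}\right) - \frac{1880}{46791} = \frac{2683}{129} - \frac{1880}{46791} = \frac{41765911}{2012013}$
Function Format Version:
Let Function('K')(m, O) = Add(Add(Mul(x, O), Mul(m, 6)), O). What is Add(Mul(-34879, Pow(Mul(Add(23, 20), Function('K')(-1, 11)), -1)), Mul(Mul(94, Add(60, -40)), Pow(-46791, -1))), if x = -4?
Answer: Rational(41765911, 2012013) ≈ 20.758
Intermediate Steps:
Function('K')(m, O) = Add(Mul(-3, O), Mul(6, m)) (Function('K')(m, O) = Add(Add(Mul(-4, O), Mul(m, 6)), O) = Add(Add(Mul(-4, O), Mul(6, m)), O) = Add(Mul(-3, O), Mul(6, m)))
Add(Mul(-34879, Pow(Mul(Add(23, 20), Function('K')(-1, 11)), -1)), Mul(Mul(94, Add(60, -40)), Pow(-46791, -1))) = Add(Mul(-34879, Pow(Mul(Add(23, 20), Add(Mul(-3, 11), Mul(6, -1))), -1)), Mul(Mul(94, Add(60, -40)), Pow(-46791, -1))) = Add(Mul(-34879, Pow(Mul(43, Add(-33, -6)), -1)), Mul(Mul(94, 20), Rational(-1, 46791))) = Add(Mul(-34879, Pow(Mul(43, -39), -1)), Mul(1880, Rational(-1, 46791))) = Add(Mul(-34879, Pow(-1677, -1)), Rational(-1880, 46791)) = Add(Mul(-34879, Rational(-1, 1677)), Rational(-1880, 46791)) = Add(Rational(2683, 129), Rational(-1880, 46791)) = Rational(41765911, 2012013)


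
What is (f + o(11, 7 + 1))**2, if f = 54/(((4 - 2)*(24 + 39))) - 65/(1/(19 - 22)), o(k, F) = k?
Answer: 2088025/49 ≈ 42613.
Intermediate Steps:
f = 1368/7 (f = 54/((2*63)) - 65/(1/(-3)) = 54/126 - 65/(-1/3) = 54*(1/126) - 65*(-3) = 3/7 + 195 = 1368/7 ≈ 195.43)
(f + o(11, 7 + 1))**2 = (1368/7 + 11)**2 = (1445/7)**2 = 2088025/49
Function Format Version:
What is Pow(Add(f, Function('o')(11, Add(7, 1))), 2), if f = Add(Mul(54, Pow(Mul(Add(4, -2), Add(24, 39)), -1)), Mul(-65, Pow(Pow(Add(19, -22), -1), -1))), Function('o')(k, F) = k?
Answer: Rational(2088025, 49) ≈ 42613.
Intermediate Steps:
f = Rational(1368, 7) (f = Add(Mul(54, Pow(Mul(2, 63), -1)), Mul(-65, Pow(Pow(-3, -1), -1))) = Add(Mul(54, Pow(126, -1)), Mul(-65, Pow(Rational(-1, 3), -1))) = Add(Mul(54, Rational(1, 126)), Mul(-65, -3)) = Add(Rational(3, 7), 195) = Rational(1368, 7) ≈ 195.43)
Pow(Add(f, Function('o')(11, Add(7, 1))), 2) = Pow(Add(Rational(1368, 7), 11), 2) = Pow(Rational(1445, 7), 2) = Rational(2088025, 49)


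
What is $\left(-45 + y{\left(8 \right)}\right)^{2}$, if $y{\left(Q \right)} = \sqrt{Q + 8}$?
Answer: $1681$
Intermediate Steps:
$y{\left(Q \right)} = \sqrt{8 + Q}$
$\left(-45 + y{\left(8 \right)}\right)^{2} = \left(-45 + \sqrt{8 + 8}\right)^{2} = \left(-45 + \sqrt{16}\right)^{2} = \left(-45 + 4\right)^{2} = \left(-41\right)^{2} = 1681$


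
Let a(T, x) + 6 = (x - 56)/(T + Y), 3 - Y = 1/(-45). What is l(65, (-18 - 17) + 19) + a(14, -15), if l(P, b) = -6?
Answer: -12387/766 ≈ -16.171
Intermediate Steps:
Y = 136/45 (Y = 3 - 1/(-45) = 3 - 1*(-1/45) = 3 + 1/45 = 136/45 ≈ 3.0222)
a(T, x) = -6 + (-56 + x)/(136/45 + T) (a(T, x) = -6 + (x - 56)/(T + 136/45) = -6 + (-56 + x)/(136/45 + T))
l(65, (-18 - 17) + 19) + a(14, -15) = -6 + 3*(-1112 - 90*14 + 15*(-15))/(136 + 45*14) = -6 + 3*(-1112 - 1260 - 225)/(136 + 630) = -6 + 3*(-2597)/766 = -6 + 3*(1/766)*(-2597) = -6 - 7791/766 = -12387/766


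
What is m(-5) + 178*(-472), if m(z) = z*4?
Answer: -84036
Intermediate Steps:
m(z) = 4*z
m(-5) + 178*(-472) = 4*(-5) + 178*(-472) = -20 - 84016 = -84036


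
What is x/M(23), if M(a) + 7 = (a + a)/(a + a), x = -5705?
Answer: 5705/6 ≈ 950.83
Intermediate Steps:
M(a) = -6 (M(a) = -7 + (a + a)/(a + a) = -7 + (2*a)/((2*a)) = -7 + (2*a)*(1/(2*a)) = -7 + 1 = -6)
x/M(23) = -5705/(-6) = -5705*(-⅙) = 5705/6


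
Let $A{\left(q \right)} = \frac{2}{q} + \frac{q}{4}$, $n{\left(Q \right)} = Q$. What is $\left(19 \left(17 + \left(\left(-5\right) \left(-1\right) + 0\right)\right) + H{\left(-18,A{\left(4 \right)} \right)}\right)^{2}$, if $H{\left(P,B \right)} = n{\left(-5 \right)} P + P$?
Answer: $240100$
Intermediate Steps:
$A{\left(q \right)} = \frac{2}{q} + \frac{q}{4}$ ($A{\left(q \right)} = \frac{2}{q} + q \frac{1}{4} = \frac{2}{q} + \frac{q}{4}$)
$H{\left(P,B \right)} = - 4 P$ ($H{\left(P,B \right)} = - 5 P + P = - 4 P$)
$\left(19 \left(17 + \left(\left(-5\right) \left(-1\right) + 0\right)\right) + H{\left(-18,A{\left(4 \right)} \right)}\right)^{2} = \left(19 \left(17 + \left(\left(-5\right) \left(-1\right) + 0\right)\right) - -72\right)^{2} = \left(19 \left(17 + \left(5 + 0\right)\right) + 72\right)^{2} = \left(19 \left(17 + 5\right) + 72\right)^{2} = \left(19 \cdot 22 + 72\right)^{2} = \left(418 + 72\right)^{2} = 490^{2} = 240100$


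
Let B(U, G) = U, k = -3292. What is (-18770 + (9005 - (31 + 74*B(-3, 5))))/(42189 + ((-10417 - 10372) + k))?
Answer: -4787/9054 ≈ -0.52872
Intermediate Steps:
(-18770 + (9005 - (31 + 74*B(-3, 5))))/(42189 + ((-10417 - 10372) + k)) = (-18770 + (9005 - (31 + 74*(-3))))/(42189 + ((-10417 - 10372) - 3292)) = (-18770 + (9005 - (31 - 222)))/(42189 + (-20789 - 3292)) = (-18770 + (9005 - 1*(-191)))/(42189 - 24081) = (-18770 + (9005 + 191))/18108 = (-18770 + 9196)*(1/18108) = -9574*1/18108 = -4787/9054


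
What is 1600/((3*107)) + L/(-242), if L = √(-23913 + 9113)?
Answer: 1600/321 - 10*I*√37/121 ≈ 4.9844 - 0.50271*I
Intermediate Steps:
L = 20*I*√37 (L = √(-14800) = 20*I*√37 ≈ 121.66*I)
1600/((3*107)) + L/(-242) = 1600/((3*107)) + (20*I*√37)/(-242) = 1600/321 + (20*I*√37)*(-1/242) = 1600*(1/321) - 10*I*√37/121 = 1600/321 - 10*I*√37/121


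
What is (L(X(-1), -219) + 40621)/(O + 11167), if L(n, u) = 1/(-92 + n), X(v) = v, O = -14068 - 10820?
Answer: -3777752/1276053 ≈ -2.9605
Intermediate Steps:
O = -24888
(L(X(-1), -219) + 40621)/(O + 11167) = (1/(-92 - 1) + 40621)/(-24888 + 11167) = (1/(-93) + 40621)/(-13721) = (-1/93 + 40621)*(-1/13721) = (3777752/93)*(-1/13721) = -3777752/1276053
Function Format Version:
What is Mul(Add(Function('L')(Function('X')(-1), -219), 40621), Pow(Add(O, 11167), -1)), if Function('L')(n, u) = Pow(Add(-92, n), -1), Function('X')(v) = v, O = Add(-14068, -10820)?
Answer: Rational(-3777752, 1276053) ≈ -2.9605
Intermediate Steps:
O = -24888
Mul(Add(Function('L')(Function('X')(-1), -219), 40621), Pow(Add(O, 11167), -1)) = Mul(Add(Pow(Add(-92, -1), -1), 40621), Pow(Add(-24888, 11167), -1)) = Mul(Add(Pow(-93, -1), 40621), Pow(-13721, -1)) = Mul(Add(Rational(-1, 93), 40621), Rational(-1, 13721)) = Mul(Rational(3777752, 93), Rational(-1, 13721)) = Rational(-3777752, 1276053)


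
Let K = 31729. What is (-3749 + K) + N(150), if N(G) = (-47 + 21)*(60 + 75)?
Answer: 24470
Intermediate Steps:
N(G) = -3510 (N(G) = -26*135 = -3510)
(-3749 + K) + N(150) = (-3749 + 31729) - 3510 = 27980 - 3510 = 24470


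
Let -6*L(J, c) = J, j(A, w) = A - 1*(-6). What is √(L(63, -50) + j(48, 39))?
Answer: √174/2 ≈ 6.5955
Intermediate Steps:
j(A, w) = 6 + A (j(A, w) = A + 6 = 6 + A)
L(J, c) = -J/6
√(L(63, -50) + j(48, 39)) = √(-⅙*63 + (6 + 48)) = √(-21/2 + 54) = √(87/2) = √174/2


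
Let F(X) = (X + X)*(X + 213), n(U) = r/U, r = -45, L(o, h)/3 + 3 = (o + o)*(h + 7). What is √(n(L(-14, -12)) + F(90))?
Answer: √1023659205/137 ≈ 233.54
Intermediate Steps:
L(o, h) = -9 + 6*o*(7 + h) (L(o, h) = -9 + 3*((o + o)*(h + 7)) = -9 + 3*((2*o)*(7 + h)) = -9 + 3*(2*o*(7 + h)) = -9 + 6*o*(7 + h))
n(U) = -45/U
F(X) = 2*X*(213 + X) (F(X) = (2*X)*(213 + X) = 2*X*(213 + X))
√(n(L(-14, -12)) + F(90)) = √(-45/(-9 + 42*(-14) + 6*(-12)*(-14)) + 2*90*(213 + 90)) = √(-45/(-9 - 588 + 1008) + 2*90*303) = √(-45/411 + 54540) = √(-45*1/411 + 54540) = √(-15/137 + 54540) = √(7471965/137) = √1023659205/137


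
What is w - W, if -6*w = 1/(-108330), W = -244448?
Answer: 158886311041/649980 ≈ 2.4445e+5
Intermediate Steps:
w = 1/649980 (w = -1/6/(-108330) = -1/6*(-1/108330) = 1/649980 ≈ 1.5385e-6)
w - W = 1/649980 - 1*(-244448) = 1/649980 + 244448 = 158886311041/649980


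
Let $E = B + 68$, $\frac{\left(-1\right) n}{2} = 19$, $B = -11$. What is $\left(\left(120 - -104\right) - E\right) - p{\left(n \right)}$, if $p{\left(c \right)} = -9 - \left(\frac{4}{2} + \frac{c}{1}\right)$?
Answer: $140$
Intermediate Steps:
$n = -38$ ($n = \left(-2\right) 19 = -38$)
$E = 57$ ($E = -11 + 68 = 57$)
$p{\left(c \right)} = -11 - c$ ($p{\left(c \right)} = -9 - \left(4 \cdot \frac{1}{2} + c 1\right) = -9 - \left(2 + c\right) = -11 - c$)
$\left(\left(120 - -104\right) - E\right) - p{\left(n \right)} = \left(\left(120 - -104\right) - 57\right) - \left(-11 - -38\right) = \left(\left(120 + 104\right) - 57\right) - \left(-11 + 38\right) = \left(224 - 57\right) - 27 = 167 - 27 = 140$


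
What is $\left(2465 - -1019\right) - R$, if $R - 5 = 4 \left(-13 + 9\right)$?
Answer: $3495$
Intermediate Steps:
$R = -11$ ($R = 5 + 4 \left(-13 + 9\right) = 5 + 4 \left(-4\right) = 5 - 16 = -11$)
$\left(2465 - -1019\right) - R = \left(2465 - -1019\right) - -11 = \left(2465 + 1019\right) + 11 = 3484 + 11 = 3495$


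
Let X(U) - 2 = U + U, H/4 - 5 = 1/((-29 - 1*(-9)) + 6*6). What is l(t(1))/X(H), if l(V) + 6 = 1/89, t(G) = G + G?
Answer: -1066/7565 ≈ -0.14091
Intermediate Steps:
t(G) = 2*G
l(V) = -533/89 (l(V) = -6 + 1/89 = -533/89)
H = 81/4 (H = 20 + 4/((-29 - 1*(-9)) + 6*6) = 20 + 4/((-29 + 9) + 36) = 20 + 4/(-20 + 36) = 20 + 4/16 = 20 + 4*(1/16) = 20 + 1/4 = 81/4 ≈ 20.250)
X(U) = 2 + 2*U (X(U) = 2 + (U + U) = 2 + 2*U)
l(t(1))/X(H) = -533/(89*(2 + 2*(81/4))) = -533/(89*(2 + 81/2)) = -533/(89*85/2) = -533/89*2/85 = -1066/7565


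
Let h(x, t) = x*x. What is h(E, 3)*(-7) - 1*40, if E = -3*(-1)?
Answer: -103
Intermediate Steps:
E = 3
h(x, t) = x²
h(E, 3)*(-7) - 1*40 = 3²*(-7) - 1*40 = 9*(-7) - 40 = -63 - 40 = -103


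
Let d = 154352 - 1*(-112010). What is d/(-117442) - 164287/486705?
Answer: -74466955532/28579804305 ≈ -2.6056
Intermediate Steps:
d = 266362 (d = 154352 + 112010 = 266362)
d/(-117442) - 164287/486705 = 266362/(-117442) - 164287/486705 = 266362*(-1/117442) - 164287*1/486705 = -133181/58721 - 164287/486705 = -74466955532/28579804305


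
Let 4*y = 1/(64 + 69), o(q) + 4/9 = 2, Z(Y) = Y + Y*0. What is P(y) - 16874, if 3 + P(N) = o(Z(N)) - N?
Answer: -80799637/4788 ≈ -16875.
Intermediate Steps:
Z(Y) = Y (Z(Y) = Y + 0 = Y)
o(q) = 14/9 (o(q) = -4/9 + 2 = 14/9)
y = 1/532 (y = 1/(4*(64 + 69)) = (¼)/133 = (¼)*(1/133) = 1/532 ≈ 0.0018797)
P(N) = -13/9 - N (P(N) = -3 + (14/9 - N) = -13/9 - N)
P(y) - 16874 = (-13/9 - 1*1/532) - 16874 = (-13/9 - 1/532) - 16874 = -6925/4788 - 16874 = -80799637/4788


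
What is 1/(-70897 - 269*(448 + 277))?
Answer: -1/265922 ≈ -3.7605e-6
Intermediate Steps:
1/(-70897 - 269*(448 + 277)) = 1/(-70897 - 269*725) = 1/(-70897 - 195025) = 1/(-265922) = -1/265922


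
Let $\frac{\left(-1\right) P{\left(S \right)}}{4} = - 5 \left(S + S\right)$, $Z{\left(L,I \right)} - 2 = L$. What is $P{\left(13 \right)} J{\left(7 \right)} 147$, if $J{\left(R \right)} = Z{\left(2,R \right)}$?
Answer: $305760$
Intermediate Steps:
$Z{\left(L,I \right)} = 2 + L$
$J{\left(R \right)} = 4$ ($J{\left(R \right)} = 2 + 2 = 4$)
$P{\left(S \right)} = 40 S$ ($P{\left(S \right)} = - 4 \left(- 5 \left(S + S\right)\right) = - 4 \left(- 5 \cdot 2 S\right) = - 4 \left(- 10 S\right) = 40 S$)
$P{\left(13 \right)} J{\left(7 \right)} 147 = 40 \cdot 13 \cdot 4 \cdot 147 = 520 \cdot 4 \cdot 147 = 2080 \cdot 147 = 305760$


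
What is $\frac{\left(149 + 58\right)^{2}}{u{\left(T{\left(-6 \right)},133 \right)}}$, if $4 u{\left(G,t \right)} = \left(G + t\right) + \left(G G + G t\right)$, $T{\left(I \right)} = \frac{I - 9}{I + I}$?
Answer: $\frac{101568}{179} \approx 567.42$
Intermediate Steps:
$T{\left(I \right)} = \frac{-9 + I}{2 I}$
$u{\left(G,t \right)} = \frac{G}{4} + \frac{t}{4} + \frac{G^{2}}{4} + \frac{G t}{4}$ ($u{\left(G,t \right)} = \frac{\left(G + t\right) + \left(G G + G t\right)}{4} = \frac{\left(G + t\right) + \left(G^{2} + G t\right)}{4} = \frac{G + t + G^{2} + G t}{4} = \frac{G}{4} + \frac{t}{4} + \frac{G^{2}}{4} + \frac{G t}{4}$)
$\frac{\left(149 + 58\right)^{2}}{u{\left(T{\left(-6 \right)},133 \right)}} = \frac{\left(149 + 58\right)^{2}}{\frac{\frac{1}{2} \frac{1}{-6} \left(-9 - 6\right)}{4} + \frac{1}{4} \cdot 133 + \frac{\left(\frac{-9 - 6}{2 \left(-6\right)}\right)^{2}}{4} + \frac{1}{4} \frac{-9 - 6}{2 \left(-6\right)} 133} = \frac{207^{2}}{\frac{\frac{1}{2} \left(- \frac{1}{6}\right) \left(-15\right)}{4} + \frac{133}{4} + \frac{\left(\frac{1}{2} \left(- \frac{1}{6}\right) \left(-15\right)\right)^{2}}{4} + \frac{1}{4} \cdot \frac{1}{2} \left(- \frac{1}{6}\right) \left(-15\right) 133} = \frac{42849}{\frac{1}{4} \cdot \frac{5}{4} + \frac{133}{4} + \frac{\left(\frac{5}{4}\right)^{2}}{4} + \frac{1}{4} \cdot \frac{5}{4} \cdot 133} = \frac{42849}{\frac{5}{16} + \frac{133}{4} + \frac{1}{4} \cdot \frac{25}{16} + \frac{665}{16}} = \frac{42849}{\frac{5}{16} + \frac{133}{4} + \frac{25}{64} + \frac{665}{16}} = \frac{42849}{\frac{4833}{64}} = 42849 \cdot \frac{64}{4833} = \frac{101568}{179}$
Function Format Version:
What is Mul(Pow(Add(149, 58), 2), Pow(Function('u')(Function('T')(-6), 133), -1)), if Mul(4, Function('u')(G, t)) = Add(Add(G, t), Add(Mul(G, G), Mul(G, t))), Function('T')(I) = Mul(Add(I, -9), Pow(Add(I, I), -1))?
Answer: Rational(101568, 179) ≈ 567.42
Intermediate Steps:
Function('T')(I) = Mul(Rational(1, 2), Pow(I, -1), Add(-9, I)) (Function('T')(I) = Mul(Add(-9, I), Pow(Mul(2, I), -1)) = Mul(Add(-9, I), Mul(Rational(1, 2), Pow(I, -1))) = Mul(Rational(1, 2), Pow(I, -1), Add(-9, I)))
Function('u')(G, t) = Add(Mul(Rational(1, 4), G), Mul(Rational(1, 4), t), Mul(Rational(1, 4), Pow(G, 2)), Mul(Rational(1, 4), G, t)) (Function('u')(G, t) = Mul(Rational(1, 4), Add(Add(G, t), Add(Mul(G, G), Mul(G, t)))) = Mul(Rational(1, 4), Add(Add(G, t), Add(Pow(G, 2), Mul(G, t)))) = Mul(Rational(1, 4), Add(G, t, Pow(G, 2), Mul(G, t))) = Add(Mul(Rational(1, 4), G), Mul(Rational(1, 4), t), Mul(Rational(1, 4), Pow(G, 2)), Mul(Rational(1, 4), G, t)))
Mul(Pow(Add(149, 58), 2), Pow(Function('u')(Function('T')(-6), 133), -1)) = Mul(Pow(Add(149, 58), 2), Pow(Add(Mul(Rational(1, 4), Mul(Rational(1, 2), Pow(-6, -1), Add(-9, -6))), Mul(Rational(1, 4), 133), Mul(Rational(1, 4), Pow(Mul(Rational(1, 2), Pow(-6, -1), Add(-9, -6)), 2)), Mul(Rational(1, 4), Mul(Rational(1, 2), Pow(-6, -1), Add(-9, -6)), 133)), -1)) = Mul(Pow(207, 2), Pow(Add(Mul(Rational(1, 4), Mul(Rational(1, 2), Rational(-1, 6), -15)), Rational(133, 4), Mul(Rational(1, 4), Pow(Mul(Rational(1, 2), Rational(-1, 6), -15), 2)), Mul(Rational(1, 4), Mul(Rational(1, 2), Rational(-1, 6), -15), 133)), -1)) = Mul(42849, Pow(Add(Mul(Rational(1, 4), Rational(5, 4)), Rational(133, 4), Mul(Rational(1, 4), Pow(Rational(5, 4), 2)), Mul(Rational(1, 4), Rational(5, 4), 133)), -1)) = Mul(42849, Pow(Add(Rational(5, 16), Rational(133, 4), Mul(Rational(1, 4), Rational(25, 16)), Rational(665, 16)), -1)) = Mul(42849, Pow(Add(Rational(5, 16), Rational(133, 4), Rational(25, 64), Rational(665, 16)), -1)) = Mul(42849, Pow(Rational(4833, 64), -1)) = Mul(42849, Rational(64, 4833)) = Rational(101568, 179)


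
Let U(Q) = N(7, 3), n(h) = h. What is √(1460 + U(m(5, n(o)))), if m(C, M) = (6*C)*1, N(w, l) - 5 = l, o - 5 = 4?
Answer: 2*√367 ≈ 38.315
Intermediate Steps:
o = 9 (o = 5 + 4 = 9)
N(w, l) = 5 + l
m(C, M) = 6*C
U(Q) = 8 (U(Q) = 5 + 3 = 8)
√(1460 + U(m(5, n(o)))) = √(1460 + 8) = √1468 = 2*√367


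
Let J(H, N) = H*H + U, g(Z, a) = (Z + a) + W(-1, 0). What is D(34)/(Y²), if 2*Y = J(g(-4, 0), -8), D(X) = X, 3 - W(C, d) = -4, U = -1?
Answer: 17/8 ≈ 2.1250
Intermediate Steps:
W(C, d) = 7 (W(C, d) = 3 - 1*(-4) = 3 + 4 = 7)
g(Z, a) = 7 + Z + a (g(Z, a) = (Z + a) + 7 = 7 + Z + a)
J(H, N) = -1 + H² (J(H, N) = H*H - 1 = H² - 1 = -1 + H²)
Y = 4 (Y = (-1 + (7 - 4 + 0)²)/2 = (-1 + 3²)/2 = (-1 + 9)/2 = (½)*8 = 4)
D(34)/(Y²) = 34/(4²) = 34/16 = 34*(1/16) = 17/8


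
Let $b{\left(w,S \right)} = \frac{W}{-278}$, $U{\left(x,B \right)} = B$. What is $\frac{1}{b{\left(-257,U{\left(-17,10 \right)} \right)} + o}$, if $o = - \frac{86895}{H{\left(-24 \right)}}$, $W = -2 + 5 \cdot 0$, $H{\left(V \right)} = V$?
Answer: $\frac{1112}{4026143} \approx 0.00027619$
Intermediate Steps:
$W = -2$ ($W = -2 + 0 = -2$)
$b{\left(w,S \right)} = \frac{1}{139}$ ($b{\left(w,S \right)} = - \frac{2}{-278} = \left(-2\right) \left(- \frac{1}{278}\right) = \frac{1}{139}$)
$o = \frac{28965}{8}$ ($o = - \frac{86895}{-24} = \left(-86895\right) \left(- \frac{1}{24}\right) = \frac{28965}{8} \approx 3620.6$)
$\frac{1}{b{\left(-257,U{\left(-17,10 \right)} \right)} + o} = \frac{1}{\frac{1}{139} + \frac{28965}{8}} = \frac{1}{\frac{4026143}{1112}} = \frac{1112}{4026143}$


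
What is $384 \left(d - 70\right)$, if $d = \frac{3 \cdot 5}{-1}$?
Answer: $-32640$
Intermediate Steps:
$d = -15$ ($d = 15 \left(-1\right) = -15$)
$384 \left(d - 70\right) = 384 \left(-15 - 70\right) = 384 \left(-85\right) = -32640$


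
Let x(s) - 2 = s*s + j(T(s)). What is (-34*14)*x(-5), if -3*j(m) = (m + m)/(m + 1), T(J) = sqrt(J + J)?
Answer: (12852*I - 37604*sqrt(10)/3)/(sqrt(10) - I) ≈ -12564.0 + 91.227*I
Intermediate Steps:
T(J) = sqrt(2)*sqrt(J) (T(J) = sqrt(2*J) = sqrt(2)*sqrt(J))
j(m) = -2*m/(3*(1 + m)) (j(m) = -(m + m)/(3*(m + 1)) = -2*m/(3*(1 + m)))
x(s) = 2 + s**2 - 2*sqrt(2)*sqrt(s)/(3 + 3*sqrt(2)*sqrt(s)) (x(s) = 2 + (s*s - 2*sqrt(2)*sqrt(s)/(3 + 3*(sqrt(2)*sqrt(s)))) = 2 + (s**2 - 2*sqrt(2)*sqrt(s)/(3 + 3*sqrt(2)*sqrt(s))) = 2 + s**2 - 2*sqrt(2)*sqrt(s)/(3 + 3*sqrt(2)*sqrt(s)))
(-34*14)*x(-5) = (-34*14)*(((1 + sqrt(2)*sqrt(-5))*(2 + (-5)**2) - 2*sqrt(2)*sqrt(-5)/3)/(1 + sqrt(2)*sqrt(-5))) = -476*((1 + sqrt(2)*(I*sqrt(5)))*(2 + 25) - 2*sqrt(2)*I*sqrt(5)/3)/(1 + sqrt(2)*(I*sqrt(5))) = -476*((1 + I*sqrt(10))*27 - 2*I*sqrt(10)/3)/(1 + I*sqrt(10)) = -476*((27 + 27*I*sqrt(10)) - 2*I*sqrt(10)/3)/(1 + I*sqrt(10)) = -476*(27 + 79*I*sqrt(10)/3)/(1 + I*sqrt(10))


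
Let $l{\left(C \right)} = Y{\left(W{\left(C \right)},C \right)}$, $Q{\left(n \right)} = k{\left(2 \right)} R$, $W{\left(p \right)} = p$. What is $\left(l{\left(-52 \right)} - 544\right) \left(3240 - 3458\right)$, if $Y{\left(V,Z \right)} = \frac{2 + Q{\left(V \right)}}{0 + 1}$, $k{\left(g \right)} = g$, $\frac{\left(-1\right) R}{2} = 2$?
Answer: $119900$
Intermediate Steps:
$R = -4$ ($R = \left(-2\right) 2 = -4$)
$Q{\left(n \right)} = -8$ ($Q{\left(n \right)} = 2 \left(-4\right) = -8$)
$Y{\left(V,Z \right)} = -6$ ($Y{\left(V,Z \right)} = \frac{2 - 8}{0 + 1} = - \frac{6}{1} = \left(-6\right) 1 = -6$)
$l{\left(C \right)} = -6$
$\left(l{\left(-52 \right)} - 544\right) \left(3240 - 3458\right) = \left(-6 - 544\right) \left(3240 - 3458\right) = \left(-550\right) \left(-218\right) = 119900$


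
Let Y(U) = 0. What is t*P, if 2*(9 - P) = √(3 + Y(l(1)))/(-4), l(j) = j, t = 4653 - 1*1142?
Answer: 31599 + 3511*√3/8 ≈ 32359.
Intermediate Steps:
t = 3511 (t = 4653 - 1142 = 3511)
P = 9 + √3/8 (P = 9 - √(3 + 0)/(2*(-4)) = 9 - √3*(-1)/(2*4) = 9 - (-1)*√3/8 = 9 + √3/8 ≈ 9.2165)
t*P = 3511*(9 + √3/8) = 31599 + 3511*√3/8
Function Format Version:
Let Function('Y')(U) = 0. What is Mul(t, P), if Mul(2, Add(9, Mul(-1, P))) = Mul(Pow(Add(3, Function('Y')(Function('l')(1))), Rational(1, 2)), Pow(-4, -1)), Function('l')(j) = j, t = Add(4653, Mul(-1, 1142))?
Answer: Add(31599, Mul(Rational(3511, 8), Pow(3, Rational(1, 2)))) ≈ 32359.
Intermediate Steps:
t = 3511 (t = Add(4653, -1142) = 3511)
P = Add(9, Mul(Rational(1, 8), Pow(3, Rational(1, 2)))) (P = Add(9, Mul(Rational(-1, 2), Mul(Pow(Add(3, 0), Rational(1, 2)), Pow(-4, -1)))) = Add(9, Mul(Rational(-1, 2), Mul(Pow(3, Rational(1, 2)), Rational(-1, 4)))) = Add(9, Mul(Rational(-1, 2), Mul(Rational(-1, 4), Pow(3, Rational(1, 2))))) = Add(9, Mul(Rational(1, 8), Pow(3, Rational(1, 2)))) ≈ 9.2165)
Mul(t, P) = Mul(3511, Add(9, Mul(Rational(1, 8), Pow(3, Rational(1, 2))))) = Add(31599, Mul(Rational(3511, 8), Pow(3, Rational(1, 2))))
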